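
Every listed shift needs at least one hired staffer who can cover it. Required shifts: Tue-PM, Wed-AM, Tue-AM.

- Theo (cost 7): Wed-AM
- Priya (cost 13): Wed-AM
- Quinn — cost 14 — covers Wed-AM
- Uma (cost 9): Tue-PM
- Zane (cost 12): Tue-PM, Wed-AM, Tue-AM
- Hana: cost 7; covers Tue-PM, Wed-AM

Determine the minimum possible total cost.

Zane alone covers Tue-PM, Wed-AM, Tue-AM — every shift.
Total cost: 12.

12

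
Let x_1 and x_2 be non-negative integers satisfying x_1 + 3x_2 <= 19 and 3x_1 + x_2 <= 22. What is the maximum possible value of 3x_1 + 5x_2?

38

The continuous relaxation peaks at (5.88, 4.38) with value 39.50; rounding to a feasible lattice point costs some objective.
(x_1,x_2)=(6,4): 1·6+3·4=18≤19, 3·6+1·4=22≤22, objective 38.
(x_1,x_2)=(4,5): 1·4+3·5=19≤19, 3·4+1·5=17≤22, objective 37.
No feasible integer point exceeds 38.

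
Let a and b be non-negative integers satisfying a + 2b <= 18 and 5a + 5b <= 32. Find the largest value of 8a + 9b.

(a,b)=(0,6): 1·0+2·6=12≤18, 5·0+5·6=30≤32, objective 54.
(a,b)=(1,5): 1·1+2·5=11≤18, 5·1+5·5=30≤32, objective 53.
(a,b)=(0,5): 1·0+2·5=10≤18, 5·0+5·5=25≤32, objective 45.
No feasible integer point exceeds 54.

54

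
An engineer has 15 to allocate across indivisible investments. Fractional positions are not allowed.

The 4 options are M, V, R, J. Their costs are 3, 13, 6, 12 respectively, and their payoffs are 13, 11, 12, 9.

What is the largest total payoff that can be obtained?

Take M and R: cost 3 + 6 = 9 ≤ 15, payoff 13 + 12 = 25.
No other feasible combination does better.

25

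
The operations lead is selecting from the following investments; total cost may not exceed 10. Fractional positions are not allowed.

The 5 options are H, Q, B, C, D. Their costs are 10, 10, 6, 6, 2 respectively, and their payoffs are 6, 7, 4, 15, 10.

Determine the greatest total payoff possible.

25

B + D: cost 6 + 2 = 8 ≤ 10, payoff 4 + 10 = 14.
C: cost 6 ≤ 10, payoff 15.
C + D: cost 6 + 2 = 8 ≤ 10, payoff 15 + 10 = 25.
Best is C and D with total payoff 25.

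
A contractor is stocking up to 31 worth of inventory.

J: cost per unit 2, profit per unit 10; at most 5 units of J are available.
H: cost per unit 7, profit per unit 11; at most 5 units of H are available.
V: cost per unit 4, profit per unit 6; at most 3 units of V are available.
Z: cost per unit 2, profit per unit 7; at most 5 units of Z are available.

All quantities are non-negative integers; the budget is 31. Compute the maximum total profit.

Take 5×J, 1×H, 1×V, and 5×Z: cost 31 ≤ 31, profit 5·10 + 1·11 + 1·6 + 5·7 = 102.
J has the best ratio (10/2) and is taken to its limit of 5; remaining capacity is filled optimally with the others.

102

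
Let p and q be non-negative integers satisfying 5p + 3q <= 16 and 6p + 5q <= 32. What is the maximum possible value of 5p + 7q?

35

(p,q)=(0,5): 5·0+3·5=15≤16, 6·0+5·5=25≤32, objective 35.
(p,q)=(0,4): 5·0+3·4=12≤16, 6·0+5·4=20≤32, objective 28.
No feasible integer point exceeds 35.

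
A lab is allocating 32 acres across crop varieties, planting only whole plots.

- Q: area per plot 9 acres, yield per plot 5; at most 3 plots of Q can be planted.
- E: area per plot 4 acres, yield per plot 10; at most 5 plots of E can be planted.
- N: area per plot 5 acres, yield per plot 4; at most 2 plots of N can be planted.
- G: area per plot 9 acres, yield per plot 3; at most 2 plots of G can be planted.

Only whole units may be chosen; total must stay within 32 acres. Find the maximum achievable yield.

58

This is a bounded integer knapsack.
1×Q and 5×E: area 29 ≤ 32, yield 1·5 + 5·10 = 55.
5×E and 2×N: area 30 ≤ 32, yield 5·10 + 2·4 = 58.
Best is 58.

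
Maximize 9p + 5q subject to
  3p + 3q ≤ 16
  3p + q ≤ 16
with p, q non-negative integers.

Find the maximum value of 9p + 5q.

45

Relaxing integrality, the LP optimum is 48.00 at (p,q) = (5.33, 0), which is not an integer point.
(p,q)=(5,0): 3·5+3·0=15≤16, 3·5+1·0=15≤16, objective 45.
(p,q)=(4,1): 3·4+3·1=15≤16, 3·4+1·1=13≤16, objective 41.
(p,q)=(4,0): 3·4+3·0=12≤16, 3·4+1·0=12≤16, objective 36.
No feasible integer point exceeds 45.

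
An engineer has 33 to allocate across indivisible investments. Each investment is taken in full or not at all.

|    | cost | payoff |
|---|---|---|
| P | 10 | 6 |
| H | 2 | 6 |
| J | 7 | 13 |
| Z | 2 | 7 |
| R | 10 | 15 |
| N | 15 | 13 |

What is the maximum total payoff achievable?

P + H + J + Z + R: cost 10 + 2 + 7 + 2 + 10 = 31 ≤ 33, payoff 6 + 6 + 13 + 7 + 15 = 47.
P + J + Z + R: cost 10 + 7 + 2 + 10 = 29 ≤ 33, payoff 6 + 13 + 7 + 15 = 41.
H + J + Z + R: cost 2 + 7 + 2 + 10 = 21 ≤ 33, payoff 6 + 13 + 7 + 15 = 41.
Best is P, H, J, Z, and R with total payoff 47.

47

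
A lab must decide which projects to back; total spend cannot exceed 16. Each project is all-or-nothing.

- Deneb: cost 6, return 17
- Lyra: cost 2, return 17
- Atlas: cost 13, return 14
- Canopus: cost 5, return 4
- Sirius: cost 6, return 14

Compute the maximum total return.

48

Deneb + Lyra + Canopus: cost 6 + 2 + 5 = 13 ≤ 16, return 17 + 17 + 4 = 38.
Deneb + Lyra + Sirius: cost 6 + 2 + 6 = 14 ≤ 16, return 17 + 17 + 14 = 48.
Best is Deneb, Lyra, and Sirius with total return 48.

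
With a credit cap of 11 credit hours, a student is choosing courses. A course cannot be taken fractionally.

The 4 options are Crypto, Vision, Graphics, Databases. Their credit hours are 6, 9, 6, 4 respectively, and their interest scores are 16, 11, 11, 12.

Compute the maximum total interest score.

Crypto: credit hours 6 ≤ 11, interest score 16.
Crypto + Databases: credit hours 6 + 4 = 10 ≤ 11, interest score 16 + 12 = 28.
Graphics + Databases: credit hours 6 + 4 = 10 ≤ 11, interest score 11 + 12 = 23.
Best is Crypto and Databases with total interest score 28.

28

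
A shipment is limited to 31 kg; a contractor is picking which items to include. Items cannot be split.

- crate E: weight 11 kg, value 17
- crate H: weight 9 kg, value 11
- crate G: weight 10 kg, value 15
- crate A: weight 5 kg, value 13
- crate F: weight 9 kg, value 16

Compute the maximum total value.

48

Allowing fractional choices, the relaxed optimum would be about 55.0, but items are indivisible.
crate E + crate G + crate F: weight 11 + 10 + 9 = 30 ≤ 31, value 17 + 15 + 16 = 48.
crate E + crate G + crate A: weight 11 + 10 + 5 = 26 ≤ 31, value 17 + 15 + 13 = 45.
crate E + crate A + crate F: weight 11 + 5 + 9 = 25 ≤ 31, value 17 + 13 + 16 = 46.
Best is crate E, crate G, and crate F with total value 48.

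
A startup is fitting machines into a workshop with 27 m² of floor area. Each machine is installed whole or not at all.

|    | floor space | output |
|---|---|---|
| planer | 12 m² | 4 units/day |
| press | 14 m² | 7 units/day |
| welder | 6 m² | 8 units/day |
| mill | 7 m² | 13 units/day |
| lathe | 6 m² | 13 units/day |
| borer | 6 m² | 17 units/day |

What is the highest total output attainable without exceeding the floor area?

51

Treat it as a binary knapsack problem.
welder + mill + lathe + borer: floor space 6 + 7 + 6 + 6 = 25 ≤ 27, output 8 + 13 + 13 + 17 = 51.
mill + lathe + borer: floor space 7 + 6 + 6 = 19 ≤ 27, output 13 + 13 + 17 = 43.
welder + lathe + borer: floor space 6 + 6 + 6 = 18 ≤ 27, output 8 + 13 + 17 = 38.
Best is welder, mill, lathe, and borer with total output 51.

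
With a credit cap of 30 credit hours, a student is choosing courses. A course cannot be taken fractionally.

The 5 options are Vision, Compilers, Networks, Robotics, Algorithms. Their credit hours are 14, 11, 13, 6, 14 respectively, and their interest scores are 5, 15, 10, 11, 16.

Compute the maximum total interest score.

Robotics + Algorithms: credit hours 6 + 14 = 20 ≤ 30, interest score 11 + 16 = 27.
Compilers + Networks + Robotics: credit hours 11 + 13 + 6 = 30 ≤ 30, interest score 15 + 10 + 11 = 36.
Compilers + Algorithms: credit hours 11 + 14 = 25 ≤ 30, interest score 15 + 16 = 31.
Best is Compilers, Networks, and Robotics with total interest score 36.

36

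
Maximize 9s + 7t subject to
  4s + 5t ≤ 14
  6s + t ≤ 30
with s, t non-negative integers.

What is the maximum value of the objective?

27

The continuous relaxation peaks at (3.5, 0) with value 31.50; rounding to a feasible lattice point costs some objective.
(s,t)=(3,0): 4·3+5·0=12≤14, 6·3+1·0=18≤30, objective 27.
(s,t)=(2,1): 4·2+5·1=13≤14, 6·2+1·1=13≤30, objective 25.
(s,t)=(2,0): 4·2+5·0=8≤14, 6·2+1·0=12≤30, objective 18.
Maximum is 27 at (s,t)=(3,0).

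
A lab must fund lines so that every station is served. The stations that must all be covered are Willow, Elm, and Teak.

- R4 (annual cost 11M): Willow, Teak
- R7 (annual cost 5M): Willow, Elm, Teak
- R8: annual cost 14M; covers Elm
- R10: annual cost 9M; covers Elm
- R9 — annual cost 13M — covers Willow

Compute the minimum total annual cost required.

5

R7 alone covers Willow, Elm, Teak — every station.
Total annual cost: 5.
No cover costs less than 5.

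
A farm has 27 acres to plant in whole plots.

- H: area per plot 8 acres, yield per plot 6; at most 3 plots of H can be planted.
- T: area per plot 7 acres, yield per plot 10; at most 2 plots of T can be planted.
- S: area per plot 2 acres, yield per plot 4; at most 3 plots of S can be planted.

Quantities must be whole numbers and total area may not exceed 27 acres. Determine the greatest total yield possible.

This is a bounded integer knapsack.
S has the best ratio (4/2); taking only S gives at most 3×4 = 12 (stopped by the supply cap of 3).
Mixing does better — 1×H, 2×T, and 2×S: area 26 ≤ 27, yield 1·6 + 2·10 + 2·4 = 34.

34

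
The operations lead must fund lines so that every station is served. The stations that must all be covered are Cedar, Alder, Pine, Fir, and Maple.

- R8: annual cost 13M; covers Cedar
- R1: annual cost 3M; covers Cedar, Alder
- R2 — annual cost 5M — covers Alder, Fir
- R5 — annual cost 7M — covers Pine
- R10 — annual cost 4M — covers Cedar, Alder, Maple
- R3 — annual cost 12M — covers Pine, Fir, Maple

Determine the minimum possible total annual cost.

The greedy cost-per-new-station heuristic would pick R10, R2, and R5 for 16, but a cheaper cover exists.
Choose R1 and R3: together they cover Cedar, Alder, Pine, Fir, Maple — every station.
Total annual cost: 3 + 12 = 15.
No cover costs less than 15.

15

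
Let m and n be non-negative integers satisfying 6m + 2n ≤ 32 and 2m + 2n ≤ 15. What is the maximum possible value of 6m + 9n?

Relaxing integrality, the LP optimum is 67.50 at (m,n) = (0, 7.5), which is not an integer point.
(m,n)=(0,7): 6·0+2·7=14≤32, 2·0+2·7=14≤15, objective 63.
(m,n)=(1,6): 6·1+2·6=18≤32, 2·1+2·6=14≤15, objective 60.
(m,n)=(0,6): 6·0+2·6=12≤32, 2·0+2·6=12≤15, objective 54.
No feasible integer point exceeds 63.

63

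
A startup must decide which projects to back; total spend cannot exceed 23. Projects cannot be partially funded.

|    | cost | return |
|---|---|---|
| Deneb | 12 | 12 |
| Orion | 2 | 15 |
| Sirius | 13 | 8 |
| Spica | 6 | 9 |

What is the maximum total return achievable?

36

This is an integer program with binary decision variables.
Allowing fractional choices, the relaxed optimum would be about 37.8, but projects are indivisible.
Orion + Sirius + Spica: cost 2 + 13 + 6 = 21 ≤ 23, return 15 + 8 + 9 = 32.
Deneb + Orion + Spica: cost 12 + 2 + 6 = 20 ≤ 23, return 12 + 15 + 9 = 36.
Best is Deneb, Orion, and Spica with total return 36.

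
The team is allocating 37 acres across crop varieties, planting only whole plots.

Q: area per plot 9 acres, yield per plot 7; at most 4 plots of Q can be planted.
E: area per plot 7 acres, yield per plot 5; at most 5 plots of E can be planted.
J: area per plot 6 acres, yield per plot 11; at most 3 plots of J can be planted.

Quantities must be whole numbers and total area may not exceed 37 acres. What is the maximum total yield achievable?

47

This is a bounded integer knapsack.
Take 2×Q and 3×J: area 36 ≤ 37, yield 2·7 + 3·11 = 47.
J has the best ratio (11/6) and is taken to its limit of 3; remaining capacity is filled optimally with the others.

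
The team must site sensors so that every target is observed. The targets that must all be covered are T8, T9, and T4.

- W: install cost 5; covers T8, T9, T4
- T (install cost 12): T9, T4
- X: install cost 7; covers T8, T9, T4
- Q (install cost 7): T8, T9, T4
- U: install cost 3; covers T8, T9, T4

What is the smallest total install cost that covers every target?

U alone covers T8, T9, T4 — every target.
Total install cost: 3.
No cover costs less than 3.

3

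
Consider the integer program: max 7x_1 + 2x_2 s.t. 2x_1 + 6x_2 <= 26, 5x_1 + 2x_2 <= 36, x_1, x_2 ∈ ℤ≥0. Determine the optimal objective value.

(x_1,x_2)=(7,0) is feasible, giving 49.
(x_1,x_2)=(6,1) is feasible, giving 44.
(x_1,x_2)=(6,0) is feasible, giving 42.
No feasible integer point exceeds 49.

49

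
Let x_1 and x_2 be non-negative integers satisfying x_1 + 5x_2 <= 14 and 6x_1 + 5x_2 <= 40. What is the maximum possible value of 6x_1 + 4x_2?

36

The continuous relaxation peaks at (6.67, 0) with value 40.00; rounding to a feasible lattice point costs some objective.
(x_1,x_2)=(6,0): 1·6+5·0=6≤14, 6·6+5·0=36≤40, objective 36.
(x_1,x_2)=(5,1): 1·5+5·1=10≤14, 6·5+5·1=35≤40, objective 34.
(x_1,x_2)=(5,0): 1·5+5·0=5≤14, 6·5+5·0=30≤40, objective 30.
The best lattice point is (6,0), giving 36.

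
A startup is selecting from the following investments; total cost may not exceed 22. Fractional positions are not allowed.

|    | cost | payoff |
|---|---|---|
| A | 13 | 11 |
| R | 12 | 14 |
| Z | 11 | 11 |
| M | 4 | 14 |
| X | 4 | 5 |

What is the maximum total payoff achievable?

Z + M + X: cost 11 + 4 + 4 = 19 ≤ 22, payoff 11 + 14 + 5 = 30.
R + M + X: cost 12 + 4 + 4 = 20 ≤ 22, payoff 14 + 14 + 5 = 33.
Best is R, M, and X with total payoff 33.

33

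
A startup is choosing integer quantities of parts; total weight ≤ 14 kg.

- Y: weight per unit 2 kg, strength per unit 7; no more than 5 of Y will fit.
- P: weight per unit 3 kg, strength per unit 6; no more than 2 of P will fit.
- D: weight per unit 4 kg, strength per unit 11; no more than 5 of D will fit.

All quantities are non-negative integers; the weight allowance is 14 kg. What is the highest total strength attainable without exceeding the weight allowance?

46

This is a bounded integer knapsack.
3×Y and 2×D: weight 14 ≤ 14, strength 3·7 + 2·11 = 43.
5×Y and 1×D: weight 14 ≤ 14, strength 5·7 + 1·11 = 46.
Best is 46.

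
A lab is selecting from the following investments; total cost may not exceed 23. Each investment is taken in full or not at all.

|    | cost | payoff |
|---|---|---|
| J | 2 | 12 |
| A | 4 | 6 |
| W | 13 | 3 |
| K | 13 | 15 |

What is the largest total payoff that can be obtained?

This is a 0-1 knapsack instance.
Allowing fractional choices, the relaxed optimum would be about 33.9, but investments are indivisible.
J + A + K: cost 2 + 4 + 13 = 19 ≤ 23, payoff 12 + 6 + 15 = 33.
J + K: cost 2 + 13 = 15 ≤ 23, payoff 12 + 15 = 27.
Best is J, A, and K with total payoff 33.

33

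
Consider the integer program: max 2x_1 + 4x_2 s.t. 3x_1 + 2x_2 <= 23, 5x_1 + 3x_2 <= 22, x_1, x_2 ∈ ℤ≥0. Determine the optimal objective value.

Relaxing integrality, the LP optimum is 29.33 at (x_1,x_2) = (0, 7.33), which is not an integer point.
(x_1,x_2)=(0,7): 3·0+2·7=14≤23, 5·0+3·7=21≤22, objective 28.
(x_1,x_2)=(0,6): 3·0+2·6=12≤23, 5·0+3·6=18≤22, objective 24.
Maximum is 28 at (x_1,x_2)=(0,7).

28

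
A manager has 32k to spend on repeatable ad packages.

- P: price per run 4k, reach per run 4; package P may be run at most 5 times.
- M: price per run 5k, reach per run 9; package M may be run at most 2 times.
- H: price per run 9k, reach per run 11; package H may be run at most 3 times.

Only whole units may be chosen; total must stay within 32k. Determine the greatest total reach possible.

44

This is a bounded integer knapsack.
1×P, 2×M, and 2×H: price 32 ≤ 32, reach 1·4 + 2·9 + 2·11 = 44.
1×M and 3×H: price 32 ≤ 32, reach 1·9 + 3·11 = 42.
Best is 44.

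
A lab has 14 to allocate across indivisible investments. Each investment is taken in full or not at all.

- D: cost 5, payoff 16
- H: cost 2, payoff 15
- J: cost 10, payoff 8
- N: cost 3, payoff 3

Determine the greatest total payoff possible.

34

Treat it as a binary knapsack problem.
Take D, H, and N: cost 5 + 2 + 3 = 10 ≤ 14, payoff 16 + 15 + 3 = 34.
No other feasible combination does better.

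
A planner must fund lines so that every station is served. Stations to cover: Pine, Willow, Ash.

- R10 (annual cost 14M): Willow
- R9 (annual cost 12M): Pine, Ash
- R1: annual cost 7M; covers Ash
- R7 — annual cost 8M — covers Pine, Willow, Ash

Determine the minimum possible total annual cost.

R7 alone covers Pine, Willow, Ash — every station.
Total annual cost: 8.
No cover costs less than 8.

8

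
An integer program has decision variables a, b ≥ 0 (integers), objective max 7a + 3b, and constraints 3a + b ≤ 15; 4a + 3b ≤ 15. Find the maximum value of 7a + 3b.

24

The continuous relaxation peaks at (3.75, 0) with value 26.25; rounding to a feasible lattice point costs some objective.
(a,b)=(3,1) is feasible, giving 24.
(a,b)=(3,0) is feasible, giving 21.
(a,b)=(2,2) is feasible, giving 20.
No feasible integer point exceeds 24.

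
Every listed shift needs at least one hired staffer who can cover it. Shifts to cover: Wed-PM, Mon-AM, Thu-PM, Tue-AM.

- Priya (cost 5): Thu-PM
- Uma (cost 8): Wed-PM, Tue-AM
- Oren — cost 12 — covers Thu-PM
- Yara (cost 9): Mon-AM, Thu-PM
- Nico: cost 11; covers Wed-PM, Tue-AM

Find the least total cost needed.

Choose Uma and Yara: together they cover Wed-PM, Mon-AM, Thu-PM, Tue-AM — every shift.
Total cost: 8 + 9 = 17.
No cover costs less than 17.

17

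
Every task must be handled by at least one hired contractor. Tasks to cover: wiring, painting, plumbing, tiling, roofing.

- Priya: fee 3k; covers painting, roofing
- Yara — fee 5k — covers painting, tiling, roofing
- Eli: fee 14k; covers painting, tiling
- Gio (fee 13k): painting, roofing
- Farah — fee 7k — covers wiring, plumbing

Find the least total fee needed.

The greedy cost-per-new-task heuristic would pick Priya, Farah, and Yara for 15, but a cheaper cover exists.
Choose Yara and Farah: together they cover wiring, painting, plumbing, tiling, roofing — every task.
Total fee: 5 + 7 = 12.
No cover costs less than 12.

12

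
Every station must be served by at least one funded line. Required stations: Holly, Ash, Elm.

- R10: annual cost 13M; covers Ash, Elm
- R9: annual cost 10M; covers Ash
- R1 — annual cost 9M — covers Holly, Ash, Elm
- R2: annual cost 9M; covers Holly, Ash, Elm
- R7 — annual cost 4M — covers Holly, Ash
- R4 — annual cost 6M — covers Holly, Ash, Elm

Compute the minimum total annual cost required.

This is a weighted set-cover instance.
The greedy cost-per-new-station heuristic would pick R7 and R4 for 10, but a cheaper cover exists.
R4 alone covers Holly, Ash, Elm — every station.
Total annual cost: 6.
No cover costs less than 6.

6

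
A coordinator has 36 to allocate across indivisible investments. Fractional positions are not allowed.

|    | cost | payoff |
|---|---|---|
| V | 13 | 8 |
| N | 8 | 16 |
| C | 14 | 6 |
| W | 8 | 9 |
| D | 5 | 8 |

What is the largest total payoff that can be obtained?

41

Take V, N, W, and D: cost 13 + 8 + 8 + 5 = 34 ≤ 36, payoff 8 + 16 + 9 + 8 = 41.
No other feasible combination does better.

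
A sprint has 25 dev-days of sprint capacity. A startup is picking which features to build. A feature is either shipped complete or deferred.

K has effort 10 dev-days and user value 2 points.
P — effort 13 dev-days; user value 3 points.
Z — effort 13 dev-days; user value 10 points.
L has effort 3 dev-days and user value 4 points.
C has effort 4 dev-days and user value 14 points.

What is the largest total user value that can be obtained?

Allowing fractional choices, the relaxed optimum would be about 29.2, but features are indivisible.
Z + L + C: effort 13 + 3 + 4 = 20 ≤ 25, user value 10 + 4 + 14 = 28.
Z + C: effort 13 + 4 = 17 ≤ 25, user value 10 + 14 = 24.
Best is Z, L, and C with total user value 28.

28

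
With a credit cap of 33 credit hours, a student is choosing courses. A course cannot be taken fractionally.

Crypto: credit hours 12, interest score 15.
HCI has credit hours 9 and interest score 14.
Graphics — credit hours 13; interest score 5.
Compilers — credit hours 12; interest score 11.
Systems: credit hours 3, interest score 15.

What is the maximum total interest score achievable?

44

This is a 0-1 knapsack instance.
Crypto + HCI + Systems: credit hours 12 + 9 + 3 = 24 ≤ 33, interest score 15 + 14 + 15 = 44.
HCI + Compilers + Systems: credit hours 9 + 12 + 3 = 24 ≤ 33, interest score 14 + 11 + 15 = 40.
Crypto + Compilers + Systems: credit hours 12 + 12 + 3 = 27 ≤ 33, interest score 15 + 11 + 15 = 41.
Best is Crypto, HCI, and Systems with total interest score 44.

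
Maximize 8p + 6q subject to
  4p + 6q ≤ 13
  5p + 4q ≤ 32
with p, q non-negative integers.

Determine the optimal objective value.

24

(p,q)=(3,0): 4·3+6·0=12≤13, 5·3+4·0=15≤32, objective 24.
(p,q)=(2,0): 4·2+6·0=8≤13, 5·2+4·0=10≤32, objective 16.
The best lattice point is (3,0), giving 24.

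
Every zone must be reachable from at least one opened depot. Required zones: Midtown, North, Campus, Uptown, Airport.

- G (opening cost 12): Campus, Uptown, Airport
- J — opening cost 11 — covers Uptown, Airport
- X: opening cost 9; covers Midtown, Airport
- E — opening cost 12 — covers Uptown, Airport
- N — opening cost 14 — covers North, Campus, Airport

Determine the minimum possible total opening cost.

34

The greedy cost-per-new-zone heuristic would pick G, X, and N for 35, but a cheaper cover exists.
Choose J, X, and N: together they cover Midtown, North, Campus, Uptown, Airport — every zone.
Total opening cost: 11 + 9 + 14 = 34.
No cover costs less than 34.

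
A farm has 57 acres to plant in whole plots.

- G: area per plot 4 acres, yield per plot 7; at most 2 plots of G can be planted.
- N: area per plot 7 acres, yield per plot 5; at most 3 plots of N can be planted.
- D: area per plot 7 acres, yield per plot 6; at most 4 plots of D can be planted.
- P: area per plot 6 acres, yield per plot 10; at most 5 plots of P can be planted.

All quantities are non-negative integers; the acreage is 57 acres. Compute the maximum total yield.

2×G, 2×D, and 5×P: area 52 ≤ 57, yield 2·7 + 2·6 + 5·10 = 76.
1×G, 3×D, and 5×P: area 55 ≤ 57, yield 1·7 + 3·6 + 5·10 = 75.
Best is 76.

76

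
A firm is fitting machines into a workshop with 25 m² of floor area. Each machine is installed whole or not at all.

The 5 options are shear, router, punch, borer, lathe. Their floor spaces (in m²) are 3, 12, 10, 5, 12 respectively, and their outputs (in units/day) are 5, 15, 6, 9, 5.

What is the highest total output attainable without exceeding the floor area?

Allowing fractional choices, the relaxed optimum would be about 32.0, but machines are indivisible.
router + borer: floor space 12 + 5 = 17 ≤ 25, output 15 + 9 = 24.
shear + router + borer: floor space 3 + 12 + 5 = 20 ≤ 25, output 5 + 15 + 9 = 29.
shear + router + punch: floor space 3 + 12 + 10 = 25 ≤ 25, output 5 + 15 + 6 = 26.
Best is shear, router, and borer with total output 29.

29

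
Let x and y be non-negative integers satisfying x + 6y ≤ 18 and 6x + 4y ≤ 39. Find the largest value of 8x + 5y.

50

(x,y)=(5,2): 1·5+6·2=17≤18, 6·5+4·2=38≤39, objective 50.
(x,y)=(6,0): 1·6+6·0=6≤18, 6·6+4·0=36≤39, objective 48.
Maximum is 50 at (x,y)=(5,2).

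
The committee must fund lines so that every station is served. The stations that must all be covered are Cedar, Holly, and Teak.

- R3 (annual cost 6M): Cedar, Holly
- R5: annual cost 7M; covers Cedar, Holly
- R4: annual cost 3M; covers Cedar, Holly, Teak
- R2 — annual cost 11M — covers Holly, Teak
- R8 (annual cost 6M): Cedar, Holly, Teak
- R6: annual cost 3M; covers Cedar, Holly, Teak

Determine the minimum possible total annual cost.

3

R4 alone covers Cedar, Holly, Teak — every station.
Total annual cost: 3.
No cover costs less than 3.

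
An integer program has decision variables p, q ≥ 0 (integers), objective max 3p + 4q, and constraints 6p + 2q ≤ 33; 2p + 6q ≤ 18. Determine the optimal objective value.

Relaxing integrality, the LP optimum is 20.44 at (p,q) = (5.06, 1.31), which is not an integer point.
(p,q)=(5,1) is feasible, giving 19.
(p,q)=(4,1) is feasible, giving 16.
Maximum is 19 at (p,q)=(5,1).

19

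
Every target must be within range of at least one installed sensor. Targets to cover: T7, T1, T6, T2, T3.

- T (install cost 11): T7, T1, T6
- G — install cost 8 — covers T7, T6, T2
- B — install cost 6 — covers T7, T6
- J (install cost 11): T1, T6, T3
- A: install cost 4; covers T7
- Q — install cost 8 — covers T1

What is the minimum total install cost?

19

This is an integer covering problem.
Choose G and J: together they cover T7, T1, T6, T2, T3 — every target.
Total install cost: 8 + 11 = 19.
No cover costs less than 19.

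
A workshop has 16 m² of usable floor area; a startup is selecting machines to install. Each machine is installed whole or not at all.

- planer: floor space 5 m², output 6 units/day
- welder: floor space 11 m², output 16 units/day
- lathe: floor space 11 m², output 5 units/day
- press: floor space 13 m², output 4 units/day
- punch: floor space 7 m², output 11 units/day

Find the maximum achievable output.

22

Allowing fractional choices, the relaxed optimum would be about 24.1, but machines are indivisible.
planer + punch: floor space 5 + 7 = 12 ≤ 16, output 6 + 11 = 17.
planer + welder: floor space 5 + 11 = 16 ≤ 16, output 6 + 16 = 22.
Best is planer and welder with total output 22.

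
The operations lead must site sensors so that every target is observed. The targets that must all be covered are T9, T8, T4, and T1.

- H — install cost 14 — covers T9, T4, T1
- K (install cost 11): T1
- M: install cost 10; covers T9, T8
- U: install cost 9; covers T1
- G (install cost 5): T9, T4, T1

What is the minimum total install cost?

15

Choose M and G: together they cover T9, T8, T4, T1 — every target.
Total install cost: 10 + 5 = 15.
No cover costs less than 15.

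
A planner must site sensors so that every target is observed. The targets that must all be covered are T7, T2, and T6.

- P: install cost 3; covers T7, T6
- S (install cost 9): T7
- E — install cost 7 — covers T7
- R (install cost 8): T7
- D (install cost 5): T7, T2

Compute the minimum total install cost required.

8

Choose P and D: together they cover T7, T2, T6 — every target.
Total install cost: 3 + 5 = 8.
No cover costs less than 8.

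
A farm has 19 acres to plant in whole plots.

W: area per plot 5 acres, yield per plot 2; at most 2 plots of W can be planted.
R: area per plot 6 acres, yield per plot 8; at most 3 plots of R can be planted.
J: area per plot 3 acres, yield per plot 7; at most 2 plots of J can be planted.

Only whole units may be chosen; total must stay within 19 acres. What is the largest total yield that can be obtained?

Take 2×R and 2×J: area 18 ≤ 19, yield 2·8 + 2·7 = 30.
J has the best ratio (7/3) and is taken to its limit of 2; remaining capacity is filled optimally with the others.

30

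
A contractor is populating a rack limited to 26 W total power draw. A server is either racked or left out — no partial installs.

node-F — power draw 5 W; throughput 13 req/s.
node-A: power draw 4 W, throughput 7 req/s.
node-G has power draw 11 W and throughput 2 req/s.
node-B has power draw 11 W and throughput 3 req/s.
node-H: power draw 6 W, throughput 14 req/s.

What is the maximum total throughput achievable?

node-F + node-A + node-B + node-H: power draw 5 + 4 + 11 + 6 = 26 ≤ 26, throughput 13 + 7 + 3 + 14 = 37.
node-F + node-A + node-G + node-H: power draw 5 + 4 + 11 + 6 = 26 ≤ 26, throughput 13 + 7 + 2 + 14 = 36.
Best is node-F, node-A, node-B, and node-H with total throughput 37.

37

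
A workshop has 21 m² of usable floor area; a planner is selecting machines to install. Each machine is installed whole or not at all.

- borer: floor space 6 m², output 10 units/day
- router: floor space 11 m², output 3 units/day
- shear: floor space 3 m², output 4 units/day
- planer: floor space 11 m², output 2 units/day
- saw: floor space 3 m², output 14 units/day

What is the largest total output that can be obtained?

This is a 0-1 knapsack instance.
Take borer, shear, and saw: floor space 6 + 3 + 3 = 12 ≤ 21, output 10 + 4 + 14 = 28.
No other feasible combination does better.

28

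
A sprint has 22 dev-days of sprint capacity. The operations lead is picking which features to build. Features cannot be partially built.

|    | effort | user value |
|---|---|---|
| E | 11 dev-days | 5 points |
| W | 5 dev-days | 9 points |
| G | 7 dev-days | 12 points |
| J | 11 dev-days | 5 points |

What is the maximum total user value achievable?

Allowing fractional choices, the relaxed optimum would be about 25.5, but features are indivisible.
E + G: effort 11 + 7 = 18 ≤ 22, user value 5 + 12 = 17.
W + G: effort 5 + 7 = 12 ≤ 22, user value 9 + 12 = 21.
Best is W and G with total user value 21.

21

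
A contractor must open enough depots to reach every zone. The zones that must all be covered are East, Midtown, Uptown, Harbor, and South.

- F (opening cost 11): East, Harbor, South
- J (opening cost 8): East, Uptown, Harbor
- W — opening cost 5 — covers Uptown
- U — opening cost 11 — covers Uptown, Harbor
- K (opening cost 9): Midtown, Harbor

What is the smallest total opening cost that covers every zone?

This is an integer covering problem.
The greedy cost-per-new-zone heuristic would pick J, K, and F for 28, but a cheaper cover exists.
Choose F, W, and K: together they cover East, Midtown, Uptown, Harbor, South — every zone.
Total opening cost: 11 + 5 + 9 = 25.
No cover costs less than 25.

25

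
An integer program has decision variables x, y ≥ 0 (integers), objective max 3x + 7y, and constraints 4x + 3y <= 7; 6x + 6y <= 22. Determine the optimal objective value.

14

The continuous relaxation peaks at (0, 2.33) with value 16.33; rounding to a feasible lattice point costs some objective.
(x,y)=(0,2): 4·0+3·2=6≤7, 6·0+6·2=12≤22, objective 14.
(x,y)=(1,1): 4·1+3·1=7≤7, 6·1+6·1=12≤22, objective 10.
The best lattice point is (0,2), giving 14.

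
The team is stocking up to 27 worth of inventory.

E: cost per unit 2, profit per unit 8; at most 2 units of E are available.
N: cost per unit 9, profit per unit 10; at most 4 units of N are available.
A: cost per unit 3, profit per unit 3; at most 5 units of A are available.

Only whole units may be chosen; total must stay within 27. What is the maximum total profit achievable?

39

E has the best ratio (8/2); taking only E gives at most 2×8 = 16 (stopped by the supply cap of 2).
Mixing does better — 2×E, 2×N, and 1×A: cost 25 ≤ 27, profit 2·8 + 2·10 + 1·3 = 39.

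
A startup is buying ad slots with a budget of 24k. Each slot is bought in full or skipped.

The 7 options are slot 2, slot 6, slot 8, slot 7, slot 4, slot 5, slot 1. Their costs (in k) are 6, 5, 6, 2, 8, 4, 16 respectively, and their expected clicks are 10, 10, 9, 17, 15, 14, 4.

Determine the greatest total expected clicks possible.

60

This is an integer program with binary decision variables.
Take slot 2, slot 6, slot 8, slot 7, and slot 5: cost 6 + 5 + 6 + 2 + 4 = 23 ≤ 24, expected clicks 10 + 10 + 9 + 17 + 14 = 60.
No other feasible combination does better.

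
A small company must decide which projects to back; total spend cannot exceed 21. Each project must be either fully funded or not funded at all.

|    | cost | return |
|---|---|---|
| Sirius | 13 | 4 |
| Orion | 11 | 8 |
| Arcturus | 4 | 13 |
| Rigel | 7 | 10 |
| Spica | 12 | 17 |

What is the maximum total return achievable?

30

Allowing fractional choices, the relaxed optimum would be about 37.2, but projects are indivisible.
Rigel + Spica: cost 7 + 12 = 19 ≤ 21, return 10 + 17 = 27.
Arcturus + Spica: cost 4 + 12 = 16 ≤ 21, return 13 + 17 = 30.
Best is Arcturus and Spica with total return 30.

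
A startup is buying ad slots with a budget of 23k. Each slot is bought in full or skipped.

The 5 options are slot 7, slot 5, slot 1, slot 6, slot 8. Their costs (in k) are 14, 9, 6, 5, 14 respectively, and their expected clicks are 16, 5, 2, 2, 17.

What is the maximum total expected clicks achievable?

22

Take slot 5 and slot 8: cost 9 + 14 = 23 ≤ 23, expected clicks 5 + 17 = 22.
No other feasible combination does better.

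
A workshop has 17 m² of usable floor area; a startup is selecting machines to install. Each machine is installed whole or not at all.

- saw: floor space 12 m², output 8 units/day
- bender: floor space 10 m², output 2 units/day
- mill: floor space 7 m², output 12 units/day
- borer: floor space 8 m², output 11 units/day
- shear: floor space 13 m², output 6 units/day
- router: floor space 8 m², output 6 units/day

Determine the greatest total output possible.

This is a 0-1 knapsack instance.
Take mill and borer: floor space 7 + 8 = 15 ≤ 17, output 12 + 11 = 23.
No other feasible combination does better.

23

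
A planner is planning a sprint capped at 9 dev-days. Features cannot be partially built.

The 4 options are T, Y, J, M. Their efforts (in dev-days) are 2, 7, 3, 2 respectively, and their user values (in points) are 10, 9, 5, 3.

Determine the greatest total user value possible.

Allowing fractional choices, the relaxed optimum would be about 20.6, but features are indivisible.
T + J + M: effort 2 + 3 + 2 = 7 ≤ 9, user value 10 + 5 + 3 = 18.
T + J: effort 2 + 3 = 5 ≤ 9, user value 10 + 5 = 15.
T + Y: effort 2 + 7 = 9 ≤ 9, user value 10 + 9 = 19.
Best is T and Y with total user value 19.

19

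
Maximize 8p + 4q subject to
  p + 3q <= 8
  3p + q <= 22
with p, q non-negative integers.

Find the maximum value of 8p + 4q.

56

(p,q)=(7,0): 1·7+3·0=7≤8, 3·7+1·0=21≤22, objective 56.
(p,q)=(6,0): 1·6+3·0=6≤8, 3·6+1·0=18≤22, objective 48.
The best lattice point is (7,0), giving 56.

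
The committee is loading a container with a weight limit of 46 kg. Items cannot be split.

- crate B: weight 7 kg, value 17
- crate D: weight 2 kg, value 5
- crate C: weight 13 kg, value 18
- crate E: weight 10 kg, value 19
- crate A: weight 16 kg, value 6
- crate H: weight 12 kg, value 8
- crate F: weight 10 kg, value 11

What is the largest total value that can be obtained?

70

Take crate B, crate D, crate C, crate E, and crate F: weight 7 + 2 + 13 + 10 + 10 = 42 ≤ 46, value 17 + 5 + 18 + 19 + 11 = 70.
No other feasible combination does better.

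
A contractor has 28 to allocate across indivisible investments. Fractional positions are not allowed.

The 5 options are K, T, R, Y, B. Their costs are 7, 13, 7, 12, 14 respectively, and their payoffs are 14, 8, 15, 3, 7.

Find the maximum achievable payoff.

37

K + T + R: cost 7 + 13 + 7 = 27 ≤ 28, payoff 14 + 8 + 15 = 37.
K + R + Y: cost 7 + 7 + 12 = 26 ≤ 28, payoff 14 + 15 + 3 = 32.
K + R + B: cost 7 + 7 + 14 = 28 ≤ 28, payoff 14 + 15 + 7 = 36.
Best is K, T, and R with total payoff 37.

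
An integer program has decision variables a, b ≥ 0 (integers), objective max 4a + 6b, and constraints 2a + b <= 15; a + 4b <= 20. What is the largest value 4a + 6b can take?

(a,b)=(6,3) is feasible, giving 42.
(a,b)=(4,4) is feasible, giving 40.
(a,b)=(5,3) is feasible, giving 38.
Maximum is 42 at (a,b)=(6,3).

42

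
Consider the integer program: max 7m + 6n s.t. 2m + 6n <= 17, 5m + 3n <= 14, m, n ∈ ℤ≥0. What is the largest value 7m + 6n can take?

20

The continuous relaxation peaks at (1.38, 2.38) with value 23.88; rounding to a feasible lattice point costs some objective.
(m,n)=(2,1): 2·2+6·1=10≤17, 5·2+3·1=13≤14, objective 20.
(m,n)=(1,2): 2·1+6·2=14≤17, 5·1+3·2=11≤14, objective 19.
(m,n)=(2,0): 2·2+6·0=4≤17, 5·2+3·0=10≤14, objective 14.
The best lattice point is (2,1), giving 20.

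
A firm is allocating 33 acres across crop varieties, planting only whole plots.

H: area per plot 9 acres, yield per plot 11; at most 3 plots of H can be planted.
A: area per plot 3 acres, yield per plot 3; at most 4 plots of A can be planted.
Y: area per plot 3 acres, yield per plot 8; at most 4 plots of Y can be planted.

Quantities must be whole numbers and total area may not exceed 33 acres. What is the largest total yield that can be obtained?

57

Y has the best ratio (8/3); taking only Y gives at most 4×8 = 32 (stopped by the supply cap of 4).
Mixing does better — 2×H, 1×A, and 4×Y: area 33 ≤ 33, yield 2·11 + 1·3 + 4·8 = 57.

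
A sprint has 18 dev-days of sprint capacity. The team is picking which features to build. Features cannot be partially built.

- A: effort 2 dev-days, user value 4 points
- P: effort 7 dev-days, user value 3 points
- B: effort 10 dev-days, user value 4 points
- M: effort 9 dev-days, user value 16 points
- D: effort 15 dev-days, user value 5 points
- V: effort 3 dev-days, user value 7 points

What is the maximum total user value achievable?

M + V: effort 9 + 3 = 12 ≤ 18, user value 16 + 7 = 23.
A + M + V: effort 2 + 9 + 3 = 14 ≤ 18, user value 4 + 16 + 7 = 27.
A + P + M: effort 2 + 7 + 9 = 18 ≤ 18, user value 4 + 3 + 16 = 23.
Best is A, M, and V with total user value 27.

27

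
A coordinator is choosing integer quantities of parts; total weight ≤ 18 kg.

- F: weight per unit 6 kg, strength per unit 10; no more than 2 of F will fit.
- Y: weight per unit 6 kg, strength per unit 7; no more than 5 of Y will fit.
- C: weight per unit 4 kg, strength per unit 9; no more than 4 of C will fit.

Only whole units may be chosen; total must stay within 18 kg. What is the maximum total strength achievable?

37

C has the best ratio (9/4); taking only C gives at most 4×9 = 36 (stopped by the weight limit).
Mixing does better — 1×F and 3×C: weight 18 ≤ 18, strength 1·10 + 3·9 = 37.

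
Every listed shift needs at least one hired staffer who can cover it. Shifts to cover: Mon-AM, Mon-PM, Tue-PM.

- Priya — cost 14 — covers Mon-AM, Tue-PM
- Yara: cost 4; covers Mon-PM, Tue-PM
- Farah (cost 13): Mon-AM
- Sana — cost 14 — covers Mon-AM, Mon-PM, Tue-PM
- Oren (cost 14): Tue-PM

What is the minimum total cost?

This is an integer covering problem.
Sana alone covers Mon-AM, Mon-PM, Tue-PM — every shift.
Total cost: 14.

14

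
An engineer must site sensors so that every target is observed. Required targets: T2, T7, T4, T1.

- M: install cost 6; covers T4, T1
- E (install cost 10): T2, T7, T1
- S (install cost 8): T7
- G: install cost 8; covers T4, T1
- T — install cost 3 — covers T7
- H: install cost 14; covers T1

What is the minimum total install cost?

The greedy cost-per-new-target heuristic would pick M, T, and E for 19, but a cheaper cover exists.
Choose M and E: together they cover T2, T7, T4, T1 — every target.
Total install cost: 6 + 10 = 16.
No cover costs less than 16.

16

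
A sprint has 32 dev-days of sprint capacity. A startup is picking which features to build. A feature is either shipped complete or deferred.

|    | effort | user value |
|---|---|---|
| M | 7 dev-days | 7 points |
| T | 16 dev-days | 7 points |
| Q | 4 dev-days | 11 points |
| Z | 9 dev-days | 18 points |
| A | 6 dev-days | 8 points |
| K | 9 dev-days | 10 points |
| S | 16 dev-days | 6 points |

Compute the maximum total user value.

This is a 0-1 knapsack instance.
Allowing fractional choices, the relaxed optimum would be about 51.0, but features are indivisible.
M + Q + Z + K: effort 7 + 4 + 9 + 9 = 29 ≤ 32, user value 7 + 11 + 18 + 10 = 46.
Q + Z + A + K: effort 4 + 9 + 6 + 9 = 28 ≤ 32, user value 11 + 18 + 8 + 10 = 47.
M + Q + Z + A: effort 7 + 4 + 9 + 6 = 26 ≤ 32, user value 7 + 11 + 18 + 8 = 44.
Best is Q, Z, A, and K with total user value 47.

47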